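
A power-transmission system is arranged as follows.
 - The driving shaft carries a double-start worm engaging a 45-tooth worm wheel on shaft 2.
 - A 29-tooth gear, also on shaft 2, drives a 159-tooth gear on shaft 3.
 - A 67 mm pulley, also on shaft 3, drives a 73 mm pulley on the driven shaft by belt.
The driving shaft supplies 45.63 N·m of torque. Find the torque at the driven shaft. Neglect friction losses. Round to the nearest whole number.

6133 N·m

After the worm (45/2): 45.63 × 22.5 = 1026.7 N·m
After the gear mesh (159/29): 1026.7 × 5.4828 = 5629 N·m
After the belt (73/67): 5629 × 1.0896 = 6133.1 N·m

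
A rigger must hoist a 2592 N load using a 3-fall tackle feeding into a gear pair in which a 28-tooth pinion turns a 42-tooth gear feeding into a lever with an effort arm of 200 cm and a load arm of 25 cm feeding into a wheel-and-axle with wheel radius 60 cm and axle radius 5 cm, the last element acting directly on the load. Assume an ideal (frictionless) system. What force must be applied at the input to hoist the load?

Block-and-tackle MA = number of supporting rope parts = 3.
Gear pair MA = 42/28 = 1.5.
Lever MA = effort arm / load arm = 200/25 = 8.
Wheel-and-axle MA = R/r = 60/5 = 12.
Combined ideal MA = 3 × 1.5 × 8 × 12 = 432.
Effort = load / MA = 2592 / 432 = 6 N.

6 N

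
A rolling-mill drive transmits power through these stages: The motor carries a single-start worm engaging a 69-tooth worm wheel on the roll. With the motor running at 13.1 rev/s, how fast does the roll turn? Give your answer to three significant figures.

0.190 rev/s

Worm: ratio = 69/1 = 69, so the roll turns at 13.1 / 69 = 0.18986 rev/s.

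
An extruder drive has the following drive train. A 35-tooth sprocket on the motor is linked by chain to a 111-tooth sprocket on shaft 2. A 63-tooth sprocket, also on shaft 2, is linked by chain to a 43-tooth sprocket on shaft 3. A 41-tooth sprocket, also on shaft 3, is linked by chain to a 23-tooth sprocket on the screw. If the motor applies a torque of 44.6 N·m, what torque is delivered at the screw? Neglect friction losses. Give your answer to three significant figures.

After the chain (111/35): 44.6 × 3.1714 = 141.45 N·m
After the chain (43/63): 141.45 × 0.68254 = 96.542 N·m
After the chain (23/41): 96.542 × 0.56098 = 54.158 N·m

54.2 N·m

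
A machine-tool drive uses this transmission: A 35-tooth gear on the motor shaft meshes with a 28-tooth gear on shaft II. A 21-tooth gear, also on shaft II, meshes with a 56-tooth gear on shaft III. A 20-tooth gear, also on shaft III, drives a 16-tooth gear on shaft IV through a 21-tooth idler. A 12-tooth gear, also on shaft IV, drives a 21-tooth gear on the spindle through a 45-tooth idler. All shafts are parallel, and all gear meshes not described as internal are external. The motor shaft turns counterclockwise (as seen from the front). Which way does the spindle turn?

the motor shaft → shaft II: external mesh, 1 reversal → CW.
shaft II → shaft III: external mesh, 1 reversal → CCW.
shaft III → shaft IV: driver → idler → driven is 2 external meshes, 2 reversals → CCW.
shaft IV → the spindle: driver → idler → driven is 2 external meshes, 2 reversals → CCW.
6 reversals in total — an even number — so the spindle turns the same way as the motor shaft.

counterclockwise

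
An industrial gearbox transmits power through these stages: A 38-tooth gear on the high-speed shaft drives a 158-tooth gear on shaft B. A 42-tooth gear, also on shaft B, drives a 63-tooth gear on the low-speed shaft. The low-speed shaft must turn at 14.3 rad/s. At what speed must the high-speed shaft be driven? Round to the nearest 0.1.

89.2 rad/s

Overall ratio R = 4.1579 × 1.5 = 6.2368.
Required input speed = output speed × R = 14.3 × 6.2368 = 89.187 rad/s.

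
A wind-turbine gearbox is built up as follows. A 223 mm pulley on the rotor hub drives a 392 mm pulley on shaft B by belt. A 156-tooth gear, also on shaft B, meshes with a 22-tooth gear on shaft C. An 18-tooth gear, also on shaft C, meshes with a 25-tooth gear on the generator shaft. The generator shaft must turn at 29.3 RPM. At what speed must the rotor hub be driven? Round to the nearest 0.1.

Overall ratio R = 1.7578 × 0.14103 × 1.3889 = 0.34431.
Required input speed = output speed × R = 29.3 × 0.34431 = 10.088 RPM.

10.1 RPM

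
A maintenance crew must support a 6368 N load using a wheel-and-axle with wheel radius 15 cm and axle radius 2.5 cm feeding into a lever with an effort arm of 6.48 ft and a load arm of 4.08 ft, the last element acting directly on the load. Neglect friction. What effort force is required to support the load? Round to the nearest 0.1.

668.2 N

Wheel-and-axle MA = R/r = 15/2.5 = 6.
Lever MA = effort arm / load arm = 6.48/4.08 = 1.5882.
Combined ideal MA = 6 × 1.5882 = 9.5294.
Effort = load / MA = 6368 / 9.5294 = 668.25 N.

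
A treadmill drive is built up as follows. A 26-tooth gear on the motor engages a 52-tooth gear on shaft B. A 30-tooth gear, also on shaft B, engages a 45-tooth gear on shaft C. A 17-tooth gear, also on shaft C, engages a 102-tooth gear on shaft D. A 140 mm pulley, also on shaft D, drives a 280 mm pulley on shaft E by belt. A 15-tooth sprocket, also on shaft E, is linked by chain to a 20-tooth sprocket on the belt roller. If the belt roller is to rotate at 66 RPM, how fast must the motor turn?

Overall ratio R = 2 × 1.5 × 6 × 2 × 1.3333 = 48.
Required input speed = output speed × R = 66 × 48 = 3168 RPM.

3168 RPM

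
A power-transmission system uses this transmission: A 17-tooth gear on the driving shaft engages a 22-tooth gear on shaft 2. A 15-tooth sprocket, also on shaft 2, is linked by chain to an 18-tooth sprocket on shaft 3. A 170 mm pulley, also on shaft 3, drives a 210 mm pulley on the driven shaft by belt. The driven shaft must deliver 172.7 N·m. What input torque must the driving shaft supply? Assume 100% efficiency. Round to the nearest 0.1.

Overall ratio R = 1.2941 × 1.2 × 1.2353 = 1.9183.
Input torque = output torque / R = 172.7 / 1.9183 = 90.026 N·m.

90.0 N·m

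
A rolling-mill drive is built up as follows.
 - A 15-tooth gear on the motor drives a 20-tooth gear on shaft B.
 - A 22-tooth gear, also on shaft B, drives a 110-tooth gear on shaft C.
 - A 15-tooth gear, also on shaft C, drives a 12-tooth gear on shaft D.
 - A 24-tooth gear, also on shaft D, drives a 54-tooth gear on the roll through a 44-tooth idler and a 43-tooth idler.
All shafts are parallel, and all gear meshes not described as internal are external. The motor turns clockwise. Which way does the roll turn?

the motor → shaft B: external mesh, 1 reversal → CCW.
shaft B → shaft C: external mesh, 1 reversal → CW.
shaft C → shaft D: external mesh, 1 reversal → CCW.
shaft D → the roll: driver → idler → idler → driven is 3 external meshes, 3 reversals → CW.
6 reversals in total — an even number — so the roll turns the same way as the motor.

clockwise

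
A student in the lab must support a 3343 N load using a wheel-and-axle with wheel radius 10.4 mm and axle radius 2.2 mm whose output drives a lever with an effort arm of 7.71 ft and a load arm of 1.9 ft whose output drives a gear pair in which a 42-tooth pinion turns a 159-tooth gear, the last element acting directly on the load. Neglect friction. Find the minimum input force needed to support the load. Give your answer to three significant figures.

Wheel-and-axle MA = R/r = 10.4/2.2 = 4.7273.
Lever MA = effort arm / load arm = 7.71/1.9 = 4.0579.
Gear pair MA = 159/42 = 3.7857.
Combined ideal MA = 4.7273 × 4.0579 × 3.7857 = 72.621.
Effort = load / MA = 3343 / 72.621 = 46.034 N.

46.0 N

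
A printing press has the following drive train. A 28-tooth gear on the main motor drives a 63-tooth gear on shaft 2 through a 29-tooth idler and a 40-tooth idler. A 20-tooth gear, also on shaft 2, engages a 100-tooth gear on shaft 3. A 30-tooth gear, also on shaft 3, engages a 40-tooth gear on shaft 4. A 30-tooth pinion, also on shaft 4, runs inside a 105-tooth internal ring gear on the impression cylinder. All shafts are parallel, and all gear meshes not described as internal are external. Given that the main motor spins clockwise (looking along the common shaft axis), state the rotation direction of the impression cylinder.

counterclockwise

the main motor → shaft 2: driver → idler → idler → driven is 3 external meshes, 3 reversals → CCW.
shaft 2 → shaft 3: external mesh, 1 reversal → CW.
shaft 3 → shaft 4: external mesh, 1 reversal → CCW.
shaft 4 → the impression cylinder: internal mesh, same direction → CCW.
5 reversals in total — an odd number — so the impression cylinder turns opposite to the main motor.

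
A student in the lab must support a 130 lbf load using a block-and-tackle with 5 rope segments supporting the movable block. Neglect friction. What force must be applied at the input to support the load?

Block-and-tackle MA = number of supporting rope parts = 5.
Effort = load / MA = 130 / 5 = 26 lbf.

26 lbf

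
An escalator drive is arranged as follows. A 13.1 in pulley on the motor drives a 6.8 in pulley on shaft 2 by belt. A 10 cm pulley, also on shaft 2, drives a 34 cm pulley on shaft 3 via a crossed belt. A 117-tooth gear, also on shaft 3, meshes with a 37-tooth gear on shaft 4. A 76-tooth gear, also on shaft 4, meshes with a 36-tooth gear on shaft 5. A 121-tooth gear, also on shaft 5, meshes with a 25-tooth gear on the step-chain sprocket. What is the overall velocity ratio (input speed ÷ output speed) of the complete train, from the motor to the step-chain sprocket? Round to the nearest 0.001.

Each stage contributes driven/driver: belt 6.8/13.1 = 0.51908, belt 34/10 = 3.4, gear mesh 37/117 = 0.31624, gear mesh 36/76 = 0.47368, gear mesh 25/121 = 0.20661.
Overall: 0.51908 × 3.4 × 0.31624 × 0.47368 × 0.20661 = 0.054623.

0.055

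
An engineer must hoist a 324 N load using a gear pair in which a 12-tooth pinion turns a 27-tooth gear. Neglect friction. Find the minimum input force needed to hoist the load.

144 N

Gear pair MA = 27/12 = 2.25.
Effort = load / MA = 324 / 2.25 = 144 N.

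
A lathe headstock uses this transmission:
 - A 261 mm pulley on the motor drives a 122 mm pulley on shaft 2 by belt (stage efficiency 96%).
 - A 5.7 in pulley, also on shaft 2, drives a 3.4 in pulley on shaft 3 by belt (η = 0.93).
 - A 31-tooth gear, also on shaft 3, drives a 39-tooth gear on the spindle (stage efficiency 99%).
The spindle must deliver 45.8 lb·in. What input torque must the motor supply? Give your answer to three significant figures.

148 lb·in

Overall ratio R = 0.46743 × 0.59649 × 1.2581 = 0.35077; overall efficiency η = 0.96 × 0.93 × 0.99 = 0.8839.
Input torque = output torque / (R × η) = 45.8 / (0.35077 × 0.8839) = 147.72 lb·in.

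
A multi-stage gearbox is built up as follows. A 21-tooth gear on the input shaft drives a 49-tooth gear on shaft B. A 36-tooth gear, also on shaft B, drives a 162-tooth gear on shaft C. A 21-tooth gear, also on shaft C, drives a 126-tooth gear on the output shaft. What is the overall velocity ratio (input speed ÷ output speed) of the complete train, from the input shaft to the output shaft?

63

Each stage contributes driven/driver: gear mesh 49/21 = 2.3333, gear mesh 162/36 = 4.5, gear mesh 126/21 = 6.
Overall: 2.3333 × 4.5 × 6 = 63.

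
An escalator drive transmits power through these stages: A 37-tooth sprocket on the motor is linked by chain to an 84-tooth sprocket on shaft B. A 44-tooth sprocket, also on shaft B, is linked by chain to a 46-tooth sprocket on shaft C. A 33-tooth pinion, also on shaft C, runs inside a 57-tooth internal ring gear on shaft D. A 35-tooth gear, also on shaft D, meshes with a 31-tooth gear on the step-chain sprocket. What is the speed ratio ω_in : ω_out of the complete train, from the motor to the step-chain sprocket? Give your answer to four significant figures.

Each stage contributes driven/driver: chain 84/37 = 2.2703, chain 46/44 = 1.0455, internal gear 57/33 = 1.7273, gear mesh 31/35 = 0.88571.
Overall: 2.2703 × 1.0455 × 1.7273 × 0.88571 = 3.6311.

3.631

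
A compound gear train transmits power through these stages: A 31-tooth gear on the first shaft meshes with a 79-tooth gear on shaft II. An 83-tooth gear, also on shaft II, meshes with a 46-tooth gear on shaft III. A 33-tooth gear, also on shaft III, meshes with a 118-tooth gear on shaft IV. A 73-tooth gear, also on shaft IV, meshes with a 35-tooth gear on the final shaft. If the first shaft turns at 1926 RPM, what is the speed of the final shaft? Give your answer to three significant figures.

Gear mesh: ratio = 79/31 = 2.5484, so shaft II turns at 1926 / 2.5484 = 755.77 RPM.
Gear mesh: ratio = 46/83 = 0.55422, so shaft III turns at 755.77 / 0.55422 = 1363.7 RPM.
Gear mesh: ratio = 118/33 = 3.5758, so shaft IV turns at 1363.7 / 3.5758 = 381.37 RPM.
Gear mesh: ratio = 35/73 = 0.47945, so the final shaft turns at 381.37 / 0.47945 = 795.42 RPM.

795 RPM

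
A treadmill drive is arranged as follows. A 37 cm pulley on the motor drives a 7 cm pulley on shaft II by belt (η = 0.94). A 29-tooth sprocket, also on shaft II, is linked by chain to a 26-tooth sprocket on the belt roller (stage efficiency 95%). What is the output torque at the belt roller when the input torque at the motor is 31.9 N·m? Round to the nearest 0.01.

Belt: ratio = 7/37 = 0.18919; torque at shaft II = 31.9 × 0.18919 × 0.94 = 5.673 N·m.
Chain: ratio = 26/29 = 0.89655; torque at the belt roller = 5.673 × 0.89655 × 0.95 = 4.8319 N·m.

4.83 N·m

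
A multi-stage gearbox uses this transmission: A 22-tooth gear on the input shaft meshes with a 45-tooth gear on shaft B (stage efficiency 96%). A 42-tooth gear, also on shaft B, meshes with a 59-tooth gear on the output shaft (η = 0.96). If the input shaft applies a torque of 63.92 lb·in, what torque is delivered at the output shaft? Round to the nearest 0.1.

169.3 lb·in

gear mesh 45/22 = 2.0455 → τ = 63.92·2.0455·0.96 = 125.52 lb·in
gear mesh 59/42 = 1.4048 → τ = 125.52·1.4048·0.96 = 169.27 lb·in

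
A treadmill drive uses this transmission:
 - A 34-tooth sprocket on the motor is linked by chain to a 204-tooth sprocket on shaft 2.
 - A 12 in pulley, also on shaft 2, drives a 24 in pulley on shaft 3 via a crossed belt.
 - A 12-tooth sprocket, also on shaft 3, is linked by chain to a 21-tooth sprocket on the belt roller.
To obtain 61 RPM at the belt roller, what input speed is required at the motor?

Overall ratio R = 6 × 2 × 1.75 = 21.
Required input speed = output speed × R = 61 × 21 = 1281 RPM.

1281 RPM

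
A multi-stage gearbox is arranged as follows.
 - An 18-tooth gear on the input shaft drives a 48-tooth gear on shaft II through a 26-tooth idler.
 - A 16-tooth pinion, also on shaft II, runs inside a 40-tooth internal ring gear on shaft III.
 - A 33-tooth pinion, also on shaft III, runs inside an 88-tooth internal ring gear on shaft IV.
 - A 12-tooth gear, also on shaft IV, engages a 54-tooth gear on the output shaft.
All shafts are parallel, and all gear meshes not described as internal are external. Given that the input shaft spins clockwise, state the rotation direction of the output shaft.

the input shaft → shaft II: driver → idler → driven is 2 external meshes, 2 reversals → CW.
shaft II → shaft III: internal mesh, same direction → CW.
shaft III → shaft IV: internal mesh, same direction → CW.
shaft IV → the output shaft: external mesh, 1 reversal → CCW.
3 reversals in total — an odd number — so the output shaft turns opposite to the input shaft.

counterclockwise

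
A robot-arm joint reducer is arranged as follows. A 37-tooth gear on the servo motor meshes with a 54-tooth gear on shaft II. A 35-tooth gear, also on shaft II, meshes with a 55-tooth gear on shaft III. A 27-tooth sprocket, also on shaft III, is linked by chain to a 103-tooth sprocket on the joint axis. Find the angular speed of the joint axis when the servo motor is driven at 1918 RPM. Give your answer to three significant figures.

the servo motor → shaft II (gear mesh, 54/37): 1918 ÷ 1.4595 = 1314.2 RPM
shaft II → shaft III (gear mesh, 55/35): 1314.2 ÷ 1.5714 = 836.3 RPM
shaft III → the joint axis (chain, 103/27): 836.3 ÷ 3.8148 = 219.22 RPM

219 RPM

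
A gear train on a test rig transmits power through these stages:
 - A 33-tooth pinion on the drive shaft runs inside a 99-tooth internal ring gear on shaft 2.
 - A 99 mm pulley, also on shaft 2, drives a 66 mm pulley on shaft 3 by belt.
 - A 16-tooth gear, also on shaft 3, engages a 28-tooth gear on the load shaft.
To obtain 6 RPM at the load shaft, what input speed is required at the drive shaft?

21 RPM

Overall ratio R = 3 × 0.66667 × 1.75 = 3.5.
Required input speed = output speed × R = 6 × 3.5 = 21 RPM.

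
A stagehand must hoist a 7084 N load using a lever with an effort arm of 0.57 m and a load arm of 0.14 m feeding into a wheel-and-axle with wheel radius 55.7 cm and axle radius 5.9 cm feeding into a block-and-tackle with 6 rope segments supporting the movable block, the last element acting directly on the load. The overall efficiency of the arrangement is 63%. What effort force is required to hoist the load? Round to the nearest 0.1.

48.8 N

Lever MA = effort arm / load arm = 0.57/0.14 = 4.0714.
Wheel-and-axle MA = R/r = 55.7/5.9 = 9.4407.
Block-and-tackle MA = number of supporting rope parts = 6.
Combined ideal MA = 4.0714 × 9.4407 × 6 = 230.62.
Actual MA = 230.62 × 0.63 = 145.29.
Effort = load / actual MA = 7084 / 145.29 = 48.757 N.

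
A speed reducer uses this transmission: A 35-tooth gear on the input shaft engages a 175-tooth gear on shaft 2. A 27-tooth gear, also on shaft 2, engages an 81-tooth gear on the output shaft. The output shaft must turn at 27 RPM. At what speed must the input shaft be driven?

Overall ratio R = 5 × 3 = 15.
Required input speed = output speed × R = 27 × 15 = 405 RPM.

405 RPM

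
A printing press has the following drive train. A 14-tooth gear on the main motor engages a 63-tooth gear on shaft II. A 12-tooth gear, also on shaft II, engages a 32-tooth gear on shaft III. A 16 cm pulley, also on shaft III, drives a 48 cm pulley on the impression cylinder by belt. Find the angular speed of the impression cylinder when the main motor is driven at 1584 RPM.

44 RPM

the main motor → shaft II (gear mesh, 63/14): 1584 ÷ 4.5 = 352 RPM
shaft II → shaft III (gear mesh, 32/12): 352 ÷ 2.6667 = 132 RPM
shaft III → the impression cylinder (belt, 48/16): 132 ÷ 3 = 44 RPM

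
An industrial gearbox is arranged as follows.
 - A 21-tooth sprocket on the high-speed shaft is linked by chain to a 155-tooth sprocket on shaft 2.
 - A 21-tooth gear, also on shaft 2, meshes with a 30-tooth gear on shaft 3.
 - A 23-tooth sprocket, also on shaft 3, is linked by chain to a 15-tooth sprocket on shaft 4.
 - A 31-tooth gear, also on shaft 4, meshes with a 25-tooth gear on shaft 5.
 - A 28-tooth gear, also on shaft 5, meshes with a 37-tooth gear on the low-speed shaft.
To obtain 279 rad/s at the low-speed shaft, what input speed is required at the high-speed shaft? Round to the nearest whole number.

2045 rad/s

Overall ratio R = 7.381 × 1.4286 × 0.65217 × 0.80645 × 1.3214 = 7.3282.
Required input speed = output speed × R = 279 × 7.3282 = 2044.6 rad/s.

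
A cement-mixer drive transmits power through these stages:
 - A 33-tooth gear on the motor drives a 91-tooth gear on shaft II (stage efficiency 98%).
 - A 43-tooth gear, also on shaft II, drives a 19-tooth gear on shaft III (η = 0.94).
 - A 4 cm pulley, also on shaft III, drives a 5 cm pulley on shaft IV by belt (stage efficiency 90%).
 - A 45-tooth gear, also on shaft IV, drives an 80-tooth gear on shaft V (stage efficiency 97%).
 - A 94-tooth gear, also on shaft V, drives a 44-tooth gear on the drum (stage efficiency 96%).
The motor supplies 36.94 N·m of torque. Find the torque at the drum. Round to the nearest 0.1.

gear mesh 91/33 = 2.7576 → τ = 36.94·2.7576·0.98 = 99.828 N·m
gear mesh 19/43 = 0.44186 → τ = 99.828·0.44186·0.94 = 41.463 N·m
belt 5/4 = 1.25 → τ = 41.463·1.25·0.90 = 46.646 N·m
gear mesh 80/45 = 1.7778 → τ = 46.646·1.7778·0.97 = 80.439 N·m
gear mesh 44/94 = 0.46809 → τ = 80.439·0.46809·0.96 = 36.146 N·m

36.1 N·m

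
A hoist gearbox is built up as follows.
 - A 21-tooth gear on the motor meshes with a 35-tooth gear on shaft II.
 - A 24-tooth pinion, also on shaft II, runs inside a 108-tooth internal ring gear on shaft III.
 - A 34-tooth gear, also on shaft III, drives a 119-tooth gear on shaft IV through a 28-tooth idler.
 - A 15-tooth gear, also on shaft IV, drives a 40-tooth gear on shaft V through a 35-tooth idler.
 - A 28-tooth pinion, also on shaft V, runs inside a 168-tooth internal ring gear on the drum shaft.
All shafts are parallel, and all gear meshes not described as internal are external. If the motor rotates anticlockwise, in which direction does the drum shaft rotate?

clockwise

the motor → shaft II: external mesh, 1 reversal → CW.
shaft II → shaft III: internal mesh, same direction → CW.
shaft III → shaft IV: driver → idler → driven is 2 external meshes, 2 reversals → CW.
shaft IV → shaft V: driver → idler → driven is 2 external meshes, 2 reversals → CW.
shaft V → the drum shaft: internal mesh, same direction → CW.
5 reversals in total — an odd number — so the drum shaft turns opposite to the motor.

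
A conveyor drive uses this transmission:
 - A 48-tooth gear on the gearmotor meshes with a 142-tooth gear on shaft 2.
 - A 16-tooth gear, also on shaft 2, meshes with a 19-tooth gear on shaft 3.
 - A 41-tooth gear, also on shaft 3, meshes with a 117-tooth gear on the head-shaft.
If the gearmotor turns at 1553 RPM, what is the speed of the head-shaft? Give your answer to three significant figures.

155 RPM

Gear mesh: ratio = 142/48 = 2.9583, so shaft 2 turns at 1553 / 2.9583 = 524.96 RPM.
Gear mesh: ratio = 19/16 = 1.1875, so shaft 3 turns at 524.96 / 1.1875 = 442.07 RPM.
Gear mesh: ratio = 117/41 = 2.8537, so the head-shaft turns at 442.07 / 2.8537 = 154.91 RPM.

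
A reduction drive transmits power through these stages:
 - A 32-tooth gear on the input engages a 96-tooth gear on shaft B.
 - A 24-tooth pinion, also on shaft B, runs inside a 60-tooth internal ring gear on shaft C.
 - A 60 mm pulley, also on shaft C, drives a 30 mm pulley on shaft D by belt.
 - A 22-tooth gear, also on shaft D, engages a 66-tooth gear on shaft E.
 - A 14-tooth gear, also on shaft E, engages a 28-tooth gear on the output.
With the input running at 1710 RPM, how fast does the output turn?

Gear mesh: ratio = 96/32 = 3, so shaft B turns at 1710 / 3 = 570 RPM.
Internal gear: ratio = 60/24 = 2.5, so shaft C turns at 570 / 2.5 = 228 RPM.
Belt: ratio = 30/60 = 0.5, so shaft D turns at 228 / 0.5 = 456 RPM.
Gear mesh: ratio = 66/22 = 3, so shaft E turns at 456 / 3 = 152 RPM.
Gear mesh: ratio = 28/14 = 2, so the output turns at 152 / 2 = 76 RPM.

76 RPM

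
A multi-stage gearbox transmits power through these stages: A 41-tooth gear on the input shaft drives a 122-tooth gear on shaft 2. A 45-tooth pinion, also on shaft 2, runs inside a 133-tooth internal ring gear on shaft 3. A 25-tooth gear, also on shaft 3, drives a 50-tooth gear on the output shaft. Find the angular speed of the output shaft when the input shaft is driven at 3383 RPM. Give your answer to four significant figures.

the input shaft → shaft 2 (gear mesh, 122/41): 3383 ÷ 2.9756 = 1136.9 RPM
shaft 2 → shaft 3 (internal gear, 133/45): 1136.9 ÷ 2.9556 = 384.67 RPM
shaft 3 → the output shaft (gear mesh, 50/25): 384.67 ÷ 2 = 192.33 RPM

192.3 RPM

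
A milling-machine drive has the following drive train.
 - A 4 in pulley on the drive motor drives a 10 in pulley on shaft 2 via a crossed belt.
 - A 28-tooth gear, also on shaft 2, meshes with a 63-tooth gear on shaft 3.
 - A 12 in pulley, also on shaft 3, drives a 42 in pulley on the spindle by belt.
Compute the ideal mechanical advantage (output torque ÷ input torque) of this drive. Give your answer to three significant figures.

Each stage contributes driven/driver: belt 10/4 = 2.5, gear mesh 63/28 = 2.25, belt 42/12 = 3.5.
Overall: 2.5 × 2.25 × 3.5 = 19.688.

19.7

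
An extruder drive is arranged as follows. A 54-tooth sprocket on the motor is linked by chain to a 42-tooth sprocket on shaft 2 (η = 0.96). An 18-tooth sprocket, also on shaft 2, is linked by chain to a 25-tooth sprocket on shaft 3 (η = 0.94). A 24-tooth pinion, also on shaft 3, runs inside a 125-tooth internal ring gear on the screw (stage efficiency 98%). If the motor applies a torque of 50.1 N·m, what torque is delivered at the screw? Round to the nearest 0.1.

After the chain (42/54): 50.1 × 0.77778 × 0.96 = 37.408 N·m
After the chain (25/18): 37.408 × 1.3889 × 0.94 = 48.838 N·m
After the internal gear (125/24): 48.838 × 5.2083 × 0.98 = 249.28 N·m

249.3 N·m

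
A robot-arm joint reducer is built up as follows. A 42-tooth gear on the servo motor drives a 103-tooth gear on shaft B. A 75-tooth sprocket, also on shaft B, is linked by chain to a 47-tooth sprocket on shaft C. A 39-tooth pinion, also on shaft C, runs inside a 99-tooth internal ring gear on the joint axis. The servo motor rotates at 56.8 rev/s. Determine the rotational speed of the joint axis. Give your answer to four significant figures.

14.56 rev/s

Gear mesh: ratio = 103/42 = 2.4524, so shaft B turns at 56.8 / 2.4524 = 23.161 rev/s.
Chain: ratio = 47/75 = 0.62667, so shaft C turns at 23.161 / 0.62667 = 36.959 rev/s.
Internal gear: ratio = 99/39 = 2.5385, so the joint axis turns at 36.959 / 2.5385 = 14.56 rev/s.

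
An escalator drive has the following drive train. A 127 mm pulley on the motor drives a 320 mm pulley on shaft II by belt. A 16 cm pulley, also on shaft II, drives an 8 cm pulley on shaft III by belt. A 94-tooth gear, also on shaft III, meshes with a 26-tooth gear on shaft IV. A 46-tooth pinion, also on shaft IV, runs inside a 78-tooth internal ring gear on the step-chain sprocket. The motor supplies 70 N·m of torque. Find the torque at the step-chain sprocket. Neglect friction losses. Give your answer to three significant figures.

41.4 N·m

Belt: ratio = 320/127 = 2.5197; torque at shaft II = 70 × 2.5197 = 176.38 N·m.
Belt: ratio = 8/16 = 0.5; torque at shaft III = 176.38 × 0.5 = 88.189 N·m.
Gear mesh: ratio = 26/94 = 0.2766; torque at shaft IV = 88.189 × 0.2766 = 24.393 N·m.
Internal gear: ratio = 78/46 = 1.6957; torque at the step-chain sprocket = 24.393 × 1.6957 = 41.362 N·m.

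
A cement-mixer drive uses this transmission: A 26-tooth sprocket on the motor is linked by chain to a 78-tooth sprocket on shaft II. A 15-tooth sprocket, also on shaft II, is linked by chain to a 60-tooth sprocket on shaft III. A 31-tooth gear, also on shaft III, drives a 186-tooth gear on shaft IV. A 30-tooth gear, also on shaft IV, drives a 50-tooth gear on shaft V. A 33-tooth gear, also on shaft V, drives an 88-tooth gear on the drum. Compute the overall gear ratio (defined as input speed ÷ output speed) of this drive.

Each stage contributes driven/driver: chain 78/26 = 3, chain 60/15 = 4, gear mesh 186/31 = 6, gear mesh 50/30 = 1.6667, gear mesh 88/33 = 2.6667.
Overall: 3 × 4 × 6 × 1.6667 × 2.6667 = 320.

320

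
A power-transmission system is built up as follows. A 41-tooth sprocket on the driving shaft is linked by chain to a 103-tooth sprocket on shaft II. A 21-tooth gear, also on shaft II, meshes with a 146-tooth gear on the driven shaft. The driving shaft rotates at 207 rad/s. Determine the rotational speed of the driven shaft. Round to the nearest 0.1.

11.9 rad/s

Chain: ratio = 103/41 = 2.5122, so shaft II turns at 207 / 2.5122 = 82.398 rad/s.
Gear mesh: ratio = 146/21 = 6.9524, so the driven shaft turns at 82.398 / 6.9524 = 11.852 rad/s.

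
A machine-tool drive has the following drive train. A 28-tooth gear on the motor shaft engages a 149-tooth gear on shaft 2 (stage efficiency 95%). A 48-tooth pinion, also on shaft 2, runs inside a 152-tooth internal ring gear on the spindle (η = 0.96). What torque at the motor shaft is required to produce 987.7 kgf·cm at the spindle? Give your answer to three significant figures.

Overall ratio R = 5.3214 × 3.1667 = 16.851; overall efficiency η = 0.95 × 0.96 = 0.9120.
Input torque = output torque / (R × η) = 987.7 / (16.851 × 0.9120) = 64.269 kgf·cm.

64.3 kgf·cm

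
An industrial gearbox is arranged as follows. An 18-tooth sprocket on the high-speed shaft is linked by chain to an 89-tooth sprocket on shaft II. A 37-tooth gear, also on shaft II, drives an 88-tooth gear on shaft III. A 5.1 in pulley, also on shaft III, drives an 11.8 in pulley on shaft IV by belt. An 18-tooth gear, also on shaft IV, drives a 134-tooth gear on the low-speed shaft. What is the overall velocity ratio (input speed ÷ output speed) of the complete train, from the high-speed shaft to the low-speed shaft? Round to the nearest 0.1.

202.6

Each stage contributes driven/driver: chain 89/18 = 4.9444, gear mesh 88/37 = 2.3784, belt 11.8/5.1 = 2.3137, gear mesh 134/18 = 7.4444.
Overall: 4.9444 × 2.3784 × 2.3137 × 7.4444 = 202.55.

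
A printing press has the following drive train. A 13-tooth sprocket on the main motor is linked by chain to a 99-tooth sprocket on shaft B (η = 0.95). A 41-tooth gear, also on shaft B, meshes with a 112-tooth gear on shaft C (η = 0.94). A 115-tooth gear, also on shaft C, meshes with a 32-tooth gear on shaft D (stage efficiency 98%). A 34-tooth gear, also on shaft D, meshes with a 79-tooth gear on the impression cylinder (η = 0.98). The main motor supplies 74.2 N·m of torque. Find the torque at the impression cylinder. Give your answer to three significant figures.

chain 99/13 = 7.6154 → τ = 74.2·7.6154·0.95 = 536.81 N·m
gear mesh 112/41 = 2.7317 → τ = 536.81·2.7317·0.94 = 1378.4 N·m
gear mesh 32/115 = 0.27826 → τ = 1378.4·0.27826·0.98 = 375.89 N·m
gear mesh 79/34 = 2.3235 → τ = 375.89·2.3235·0.98 = 855.92 N·m

856 N·m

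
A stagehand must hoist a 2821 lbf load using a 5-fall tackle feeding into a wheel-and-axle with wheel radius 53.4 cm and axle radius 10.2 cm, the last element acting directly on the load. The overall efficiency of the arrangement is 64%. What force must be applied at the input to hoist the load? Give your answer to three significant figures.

168 lbf

Block-and-tackle MA = number of supporting rope parts = 5.
Wheel-and-axle MA = R/r = 53.4/10.2 = 5.2353.
Combined ideal MA = 5 × 5.2353 = 26.176.
Actual MA = 26.176 × 0.64 = 16.753.
Effort = load / actual MA = 2821 / 16.753 = 168.39 lbf.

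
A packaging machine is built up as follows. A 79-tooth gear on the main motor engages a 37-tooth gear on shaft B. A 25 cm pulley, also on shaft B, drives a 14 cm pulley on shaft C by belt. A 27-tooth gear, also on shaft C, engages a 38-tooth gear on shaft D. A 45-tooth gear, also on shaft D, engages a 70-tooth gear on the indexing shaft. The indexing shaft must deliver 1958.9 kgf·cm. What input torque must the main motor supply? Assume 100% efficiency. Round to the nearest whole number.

Overall ratio R = 0.46835 × 0.56 × 1.4074 × 1.5556 = 0.57421.
Input torque = output torque / R = 1958.9 / 0.57421 = 3411.5 kgf·cm.

3411 kgf·cm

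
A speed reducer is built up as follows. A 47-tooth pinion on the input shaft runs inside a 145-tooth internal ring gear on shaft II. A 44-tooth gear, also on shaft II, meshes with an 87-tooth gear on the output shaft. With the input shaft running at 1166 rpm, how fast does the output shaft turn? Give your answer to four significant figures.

191.1 rpm

Internal gear: ratio = 145/47 = 3.0851, so shaft II turns at 1166 / 3.0851 = 377.94 rpm.
Gear mesh: ratio = 87/44 = 1.9773, so the output shaft turns at 377.94 / 1.9773 = 191.14 rpm.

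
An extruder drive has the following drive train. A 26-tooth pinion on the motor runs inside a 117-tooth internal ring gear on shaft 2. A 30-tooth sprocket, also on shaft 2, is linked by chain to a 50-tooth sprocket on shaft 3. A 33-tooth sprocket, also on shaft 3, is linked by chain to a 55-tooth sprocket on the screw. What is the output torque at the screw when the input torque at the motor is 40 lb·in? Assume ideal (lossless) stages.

Internal gear: ratio = 117/26 = 4.5; torque at shaft 2 = 40 × 4.5 = 180 lb·in.
Chain: ratio = 50/30 = 1.6667; torque at shaft 3 = 180 × 1.6667 = 300 lb·in.
Chain: ratio = 55/33 = 1.6667; torque at the screw = 300 × 1.6667 = 500 lb·in.

500 lb·in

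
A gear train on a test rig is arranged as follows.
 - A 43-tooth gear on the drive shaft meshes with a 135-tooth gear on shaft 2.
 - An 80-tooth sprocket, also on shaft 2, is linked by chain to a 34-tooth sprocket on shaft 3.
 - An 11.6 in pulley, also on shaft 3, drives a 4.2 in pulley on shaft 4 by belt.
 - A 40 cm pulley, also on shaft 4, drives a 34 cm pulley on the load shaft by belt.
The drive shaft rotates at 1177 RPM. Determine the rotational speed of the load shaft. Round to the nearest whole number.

2866 RPM

gear mesh 135/43 = 3.1395 → 1177/3.1395 = 374.9 RPM
chain 34/80 = 0.425 → 374.9/0.425 = 882.11 RPM
belt 4.2/11.6 = 0.36207 → 882.11/0.36207 = 2436.3 RPM
belt 34/40 = 0.85 → 2436.3/0.85 = 2866.2 RPM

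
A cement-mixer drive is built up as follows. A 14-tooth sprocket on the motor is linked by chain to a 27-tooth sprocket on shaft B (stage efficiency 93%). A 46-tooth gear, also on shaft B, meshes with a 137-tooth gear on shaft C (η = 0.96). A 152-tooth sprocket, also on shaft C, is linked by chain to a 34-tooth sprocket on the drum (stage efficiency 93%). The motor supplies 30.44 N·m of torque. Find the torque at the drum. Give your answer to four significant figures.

32.47 N·m

Chain: ratio = 27/14 = 1.9286; torque at shaft B = 30.44 × 1.9286 × 0.93 = 54.596 N·m.
Gear mesh: ratio = 137/46 = 2.9783; torque at shaft C = 54.596 × 2.9783 × 0.96 = 156.1 N·m.
Chain: ratio = 34/152 = 0.22368; torque at the drum = 156.1 × 0.22368 × 0.93 = 32.472 N·m.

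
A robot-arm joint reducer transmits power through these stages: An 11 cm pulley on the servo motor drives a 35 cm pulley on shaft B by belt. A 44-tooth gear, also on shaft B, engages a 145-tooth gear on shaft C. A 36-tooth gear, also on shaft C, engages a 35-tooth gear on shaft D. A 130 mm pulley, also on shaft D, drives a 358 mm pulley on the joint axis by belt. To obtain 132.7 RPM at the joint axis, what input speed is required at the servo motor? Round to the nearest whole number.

Overall ratio R = 3.1818 × 3.2955 × 0.97222 × 2.7538 = 28.073.
Required input speed = output speed × R = 132.7 × 28.073 = 3725.3 RPM.

3725 RPM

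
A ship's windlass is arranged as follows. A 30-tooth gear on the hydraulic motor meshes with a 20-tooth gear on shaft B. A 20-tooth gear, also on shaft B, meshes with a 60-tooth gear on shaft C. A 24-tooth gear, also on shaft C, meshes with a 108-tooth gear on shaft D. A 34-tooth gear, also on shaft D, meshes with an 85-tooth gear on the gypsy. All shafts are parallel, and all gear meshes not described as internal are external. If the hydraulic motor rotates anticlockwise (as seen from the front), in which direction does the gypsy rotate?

anticlockwise

the hydraulic motor → shaft B: external mesh, 1 reversal → CW.
shaft B → shaft C: external mesh, 1 reversal → CCW.
shaft C → shaft D: external mesh, 1 reversal → CW.
shaft D → the gypsy: external mesh, 1 reversal → CCW.
4 reversals in total — an even number — so the gypsy turns the same way as the hydraulic motor.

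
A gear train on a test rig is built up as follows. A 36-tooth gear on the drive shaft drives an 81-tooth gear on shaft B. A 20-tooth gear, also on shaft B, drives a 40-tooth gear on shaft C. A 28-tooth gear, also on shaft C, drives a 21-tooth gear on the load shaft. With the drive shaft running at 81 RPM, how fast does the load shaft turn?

24 RPM

Gear mesh: ratio = 81/36 = 2.25, so shaft B turns at 81 / 2.25 = 36 RPM.
Gear mesh: ratio = 40/20 = 2, so shaft C turns at 36 / 2 = 18 RPM.
Gear mesh: ratio = 21/28 = 0.75, so the load shaft turns at 18 / 0.75 = 24 RPM.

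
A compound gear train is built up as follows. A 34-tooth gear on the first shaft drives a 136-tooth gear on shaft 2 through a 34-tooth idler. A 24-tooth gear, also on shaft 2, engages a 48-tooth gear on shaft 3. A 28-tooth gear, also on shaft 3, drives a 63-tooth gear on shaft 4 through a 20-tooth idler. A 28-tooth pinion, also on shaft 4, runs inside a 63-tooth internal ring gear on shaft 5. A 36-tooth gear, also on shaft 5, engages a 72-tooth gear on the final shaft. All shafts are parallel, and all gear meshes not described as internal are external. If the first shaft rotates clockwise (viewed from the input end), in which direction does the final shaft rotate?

clockwise

the first shaft → shaft 2: driver → idler → driven is 2 external meshes, 2 reversals → CW.
shaft 2 → shaft 3: external mesh, 1 reversal → CCW.
shaft 3 → shaft 4: driver → idler → driven is 2 external meshes, 2 reversals → CCW.
shaft 4 → shaft 5: internal mesh, same direction → CCW.
shaft 5 → the final shaft: external mesh, 1 reversal → CW.
6 reversals in total — an even number — so the final shaft turns the same way as the first shaft.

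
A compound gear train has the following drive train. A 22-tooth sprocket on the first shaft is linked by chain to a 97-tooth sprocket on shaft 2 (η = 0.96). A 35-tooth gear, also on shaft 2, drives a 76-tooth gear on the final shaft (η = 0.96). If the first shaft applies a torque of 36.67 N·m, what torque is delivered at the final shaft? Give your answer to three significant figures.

324 N·m

Chain: ratio = 97/22 = 4.4091; torque at shaft 2 = 36.67 × 4.4091 × 0.96 = 155.21 N·m.
Gear mesh: ratio = 76/35 = 2.1714; torque at the final shaft = 155.21 × 2.1714 × 0.96 = 323.55 N·m.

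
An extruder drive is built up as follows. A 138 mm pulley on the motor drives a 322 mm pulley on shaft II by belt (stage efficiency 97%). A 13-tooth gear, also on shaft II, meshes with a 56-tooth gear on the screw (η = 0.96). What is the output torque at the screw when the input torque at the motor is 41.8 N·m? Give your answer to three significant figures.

belt 322/138 = 2.3333 → τ = 41.8·2.3333·0.97 = 94.607 N·m
gear mesh 56/13 = 4.3077 → τ = 94.607·4.3077·0.96 = 391.24 N·m

391 N·m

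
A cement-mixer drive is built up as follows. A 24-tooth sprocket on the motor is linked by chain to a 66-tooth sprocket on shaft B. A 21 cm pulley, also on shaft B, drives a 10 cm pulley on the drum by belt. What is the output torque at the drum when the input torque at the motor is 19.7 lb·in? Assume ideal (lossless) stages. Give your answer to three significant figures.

25.8 lb·in

chain 66/24 = 2.75 → τ = 19.7·2.75 = 54.175 lb·in
belt 10/21 = 0.47619 → τ = 54.175·0.47619 = 25.798 lb·in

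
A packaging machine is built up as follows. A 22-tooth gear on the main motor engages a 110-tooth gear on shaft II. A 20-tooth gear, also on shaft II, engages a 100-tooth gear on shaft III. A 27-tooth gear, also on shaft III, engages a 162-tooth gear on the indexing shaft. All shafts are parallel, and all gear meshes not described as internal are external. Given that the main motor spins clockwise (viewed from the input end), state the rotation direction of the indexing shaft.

the main motor → shaft II: external mesh, 1 reversal → CCW.
shaft II → shaft III: external mesh, 1 reversal → CW.
shaft III → the indexing shaft: external mesh, 1 reversal → CCW.
3 reversals in total — an odd number — so the indexing shaft turns opposite to the main motor.

anticlockwise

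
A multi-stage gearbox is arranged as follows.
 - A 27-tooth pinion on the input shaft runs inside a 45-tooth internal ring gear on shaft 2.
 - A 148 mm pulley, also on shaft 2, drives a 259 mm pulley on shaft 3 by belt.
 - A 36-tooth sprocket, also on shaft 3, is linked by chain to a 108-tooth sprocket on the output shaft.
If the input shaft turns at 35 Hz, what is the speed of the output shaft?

the input shaft → shaft 2 (internal gear, 45/27): 35 ÷ 1.6667 = 21 Hz
shaft 2 → shaft 3 (belt, 259/148): 21 ÷ 1.75 = 12 Hz
shaft 3 → the output shaft (chain, 108/36): 12 ÷ 3 = 4 Hz

4 Hz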